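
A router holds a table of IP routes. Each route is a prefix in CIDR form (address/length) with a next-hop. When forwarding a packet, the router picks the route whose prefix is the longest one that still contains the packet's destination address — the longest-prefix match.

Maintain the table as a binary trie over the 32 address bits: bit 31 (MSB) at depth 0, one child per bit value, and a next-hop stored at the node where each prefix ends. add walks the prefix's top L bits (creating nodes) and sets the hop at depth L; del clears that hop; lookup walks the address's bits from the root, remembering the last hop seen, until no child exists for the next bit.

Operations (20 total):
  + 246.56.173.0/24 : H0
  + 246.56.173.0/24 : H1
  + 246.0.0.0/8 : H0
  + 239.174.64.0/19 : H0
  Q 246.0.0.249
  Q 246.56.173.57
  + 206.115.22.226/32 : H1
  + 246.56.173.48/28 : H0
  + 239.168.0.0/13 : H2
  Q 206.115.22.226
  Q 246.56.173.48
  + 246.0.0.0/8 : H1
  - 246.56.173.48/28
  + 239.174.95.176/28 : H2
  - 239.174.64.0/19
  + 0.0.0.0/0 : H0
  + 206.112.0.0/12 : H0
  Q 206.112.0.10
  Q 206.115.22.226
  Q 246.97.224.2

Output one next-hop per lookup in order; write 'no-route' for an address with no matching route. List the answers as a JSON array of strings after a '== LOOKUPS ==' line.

Process each operation:
  add 246.56.173.0/24 -> H0 at depth 24
  add 246.56.173.0/24 -> H1 at depth 24
  add 246.0.0.0/8 -> H0 at depth 8
  add 239.174.64.0/19 -> H0 at depth 19
  ? 246.0.0.249  path d0:-→d1:-→d2:-→d3:-→d4:-→d5:-→d6:-→d7:-→d8:H0→d9:-→d10:-  best=H0
  ? 246.56.173.57  path d0:-→d1:-→d2:-→d3:-→d4:-→d5:-→d6:-→d7:-→d8:H0→d9:-→d10:-→d11:-→d12:-→d13:-→d14:-→d15:-→d16:-→d17:-→d18:-→d19:-→d20:-→d21:-→d22:-→d23:-→d24:H1  best=H1
  add 206.115.22.226/32 -> H1 at depth 32
  add 246.56.173.48/28 -> H0 at depth 28
  add 239.168.0.0/13 -> H2 at depth 13
  ? 206.115.22.226  path d0:-→d1:-→d2:-→d3:-→d4:-→d5:-→d6:-→d7:-→d8:-→d9:-→d10:-→d11:-→d12:-→d13:-→d14:-→d15:-→d16:-→d17:-→d18:-→d19:-→d20:-→d21:-→d22:-→d23:-→d24:-→d25:-→d26:-→d27:-→d28:-→d29:-→d30:-→d31:-→d32:H1  best=H1
  ? 246.56.173.48  path d0:-→d1:-→d2:-→d3:-→d4:-→d5:-→d6:-→d7:-→d8:H0→d9:-→d10:-→d11:-→d12:-→d13:-→d14:-→d15:-→d16:-→d17:-→d18:-→d19:-→d20:-→d21:-→d22:-→d23:-→d24:H1→d25:-→d26:-→d27:-→d28:H0  best=H0
  add 246.0.0.0/8 -> H1 at depth 8
  - 246.56.173.48/28 clear@28
  add 239.174.95.176/28 -> H2 at depth 28
  - 239.174.64.0/19 clear@19
  add 0.0.0.0/0 -> H0 at depth 0
  add 206.112.0.0/12 -> H0 at depth 12
  ? 206.112.0.10  path d0:H0→d1:-→d2:-→d3:-→d4:-→d5:-→d6:-→d7:-→d8:-→d9:-→d10:-→d11:-→d12:H0→d13:-→d14:-  best=H0
  ? 206.115.22.226  path d0:H0→d1:-→d2:-→d3:-→d4:-→d5:-→d6:-→d7:-→d8:-→d9:-→d10:-→d11:-→d12:H0→d13:-→d14:-→d15:-→d16:-→d17:-→d18:-→d19:-→d20:-→d21:-→d22:-→d23:-→d24:-→d25:-→d26:-→d27:-→d28:-→d29:-→d30:-→d31:-→d32:H1  best=H1
  ? 246.97.224.2  path d0:H0→d1:-→d2:-→d3:-→d4:-→d5:-→d6:-→d7:-→d8:H1→d9:-  best=H1

== LOOKUPS ==
["H0","H1","H1","H0","H0","H1","H1"]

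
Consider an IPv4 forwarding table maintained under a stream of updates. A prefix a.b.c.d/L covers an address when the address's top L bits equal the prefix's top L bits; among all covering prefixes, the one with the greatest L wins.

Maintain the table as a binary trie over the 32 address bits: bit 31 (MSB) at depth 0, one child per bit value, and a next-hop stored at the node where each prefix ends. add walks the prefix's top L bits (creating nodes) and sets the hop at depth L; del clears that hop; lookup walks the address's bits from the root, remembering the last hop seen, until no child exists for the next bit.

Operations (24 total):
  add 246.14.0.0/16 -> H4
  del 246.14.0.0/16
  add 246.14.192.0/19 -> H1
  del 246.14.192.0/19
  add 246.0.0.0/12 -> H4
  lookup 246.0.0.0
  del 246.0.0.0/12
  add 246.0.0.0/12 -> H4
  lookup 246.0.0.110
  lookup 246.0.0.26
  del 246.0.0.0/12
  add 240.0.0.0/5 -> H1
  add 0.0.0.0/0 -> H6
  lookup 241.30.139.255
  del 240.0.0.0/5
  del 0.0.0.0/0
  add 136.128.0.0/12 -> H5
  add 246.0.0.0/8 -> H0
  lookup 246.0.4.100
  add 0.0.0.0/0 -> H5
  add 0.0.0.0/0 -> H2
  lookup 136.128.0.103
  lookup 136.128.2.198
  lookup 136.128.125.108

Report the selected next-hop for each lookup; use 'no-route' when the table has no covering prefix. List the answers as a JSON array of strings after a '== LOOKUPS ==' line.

Trace:
  add 246.14.0.0/16 -> H4 at depth 16
  - 246.14.0.0/16 clear@16
  add 246.14.192.0/19 -> H1 at depth 19
  - 246.14.192.0/19 clear@19
  add 246.0.0.0/12 -> H4 at depth 12
  lookup 246.0.0.0: bits 111101100000 walk d0:-→d1:-→d2:-→d3:-→d4:-→d5:-→d6:-→d7:-→d8:-→d9:-→d10:-→d11:-→d12:H4 -> H4
  - 246.0.0.0/12 clear@12
  add 246.0.0.0/12 -> H4 at depth 12
  lookup 246.0.0.110: bits 111101100000 walk d0:-→d1:-→d2:-→d3:-→d4:-→d5:-→d6:-→d7:-→d8:-→d9:-→d10:-→d11:-→d12:H4 -> H4
  lookup 246.0.0.26: bits 111101100000 walk d0:-→d1:-→d2:-→d3:-→d4:-→d5:-→d6:-→d7:-→d8:-→d9:-→d10:-→d11:-→d12:H4 -> H4
  - 246.0.0.0/12 clear@12
  add 240.0.0.0/5 -> H1 at depth 5
  add 0.0.0.0/0 -> H6 at depth 0
  lookup 241.30.139.255: bits 11110 walk d0:H6→d1:-→d2:-→d3:-→d4:-→d5:H1 -> H1
  - 240.0.0.0/5 clear@5
  - 0.0.0.0/0 clear@0
  add 136.128.0.0/12 -> H5 at depth 12
  add 246.0.0.0/8 -> H0 at depth 8
  lookup 246.0.4.100: bits 111101100000 walk d0:-→d1:-→d2:-→d3:-→d4:-→d5:-→d6:-→d7:-→d8:H0→d9:-→d10:-→d11:-→d12:- -> H0
  add 0.0.0.0/0 -> H5 at depth 0
  add 0.0.0.0/0 -> H2 at depth 0
  lookup 136.128.0.103: bits 100010001000 walk d0:H2→d1:-→d2:-→d3:-→d4:-→d5:-→d6:-→d7:-→d8:-→d9:-→d10:-→d11:-→d12:H5 -> H5
  lookup 136.128.2.198: bits 100010001000 walk d0:H2→d1:-→d2:-→d3:-→d4:-→d5:-→d6:-→d7:-→d8:-→d9:-→d10:-→d11:-→d12:H5 -> H5
  lookup 136.128.125.108: bits 100010001000 walk d0:H2→d1:-→d2:-→d3:-→d4:-→d5:-→d6:-→d7:-→d8:-→d9:-→d10:-→d11:-→d12:H5 -> H5

== LOOKUPS ==
["H4","H4","H4","H1","H0","H5","H5","H5"]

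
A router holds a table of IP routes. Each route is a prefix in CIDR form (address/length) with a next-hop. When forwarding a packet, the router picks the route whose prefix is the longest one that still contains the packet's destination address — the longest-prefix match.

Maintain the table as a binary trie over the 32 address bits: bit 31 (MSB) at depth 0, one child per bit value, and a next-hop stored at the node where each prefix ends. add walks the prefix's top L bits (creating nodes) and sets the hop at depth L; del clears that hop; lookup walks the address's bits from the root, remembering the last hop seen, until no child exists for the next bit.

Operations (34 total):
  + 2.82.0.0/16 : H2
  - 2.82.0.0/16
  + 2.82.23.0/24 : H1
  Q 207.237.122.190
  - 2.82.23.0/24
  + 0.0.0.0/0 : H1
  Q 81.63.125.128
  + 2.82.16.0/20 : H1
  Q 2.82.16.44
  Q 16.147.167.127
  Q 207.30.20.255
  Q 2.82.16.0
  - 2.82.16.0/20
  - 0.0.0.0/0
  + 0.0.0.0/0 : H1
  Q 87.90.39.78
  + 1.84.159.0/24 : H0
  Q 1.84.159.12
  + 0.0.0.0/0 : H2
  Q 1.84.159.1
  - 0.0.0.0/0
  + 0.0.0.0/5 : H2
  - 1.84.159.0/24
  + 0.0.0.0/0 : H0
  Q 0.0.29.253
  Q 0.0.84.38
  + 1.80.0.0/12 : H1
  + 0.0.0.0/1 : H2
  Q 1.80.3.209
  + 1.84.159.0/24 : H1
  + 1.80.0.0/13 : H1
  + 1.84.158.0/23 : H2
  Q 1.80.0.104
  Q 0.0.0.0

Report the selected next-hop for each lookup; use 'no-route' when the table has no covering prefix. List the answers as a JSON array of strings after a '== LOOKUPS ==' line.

Apply in order:
  + 2.82.0.0/16 (H2) depth=16
  del 2.82.0.0/16 (clear depth 16)
  + 2.82.23.0/24 (H1) depth=24
  ? 207.237.122.190  path d0:-  best=no-route
  del 2.82.23.0/24 (clear depth 24)
  + 0.0.0.0/0 (H1) depth=0
  ? 81.63.125.128  path d0:H1→d1:-  best=H1
  + 2.82.16.0/20 (H1) depth=20
  ? 2.82.16.44  path d0:H1→d1:-→d2:-→d3:-→d4:-→d5:-→d6:-→d7:-→d8:-→d9:-→d10:-→d11:-→d12:-→d13:-→d14:-→d15:-→d16:-→d17:-→d18:-→d19:-→d20:H1→d21:-  best=H1
  ? 16.147.167.127  path d0:H1→d1:-→d2:-→d3:-  best=H1
  ? 207.30.20.255  path d0:H1  best=H1
  ? 2.82.16.0  path d0:H1→d1:-→d2:-→d3:-→d4:-→d5:-→d6:-→d7:-→d8:-→d9:-→d10:-→d11:-→d12:-→d13:-→d14:-→d15:-→d16:-→d17:-→d18:-→d19:-→d20:H1→d21:-  best=H1
  del 2.82.16.0/20 (clear depth 20)
  del 0.0.0.0/0 (clear depth 0)
  + 0.0.0.0/0 (H1) depth=0
  ? 87.90.39.78  path d0:H1→d1:-  best=H1
  + 1.84.159.0/24 (H0) depth=24
  ? 1.84.159.12  path d0:H1→d1:-→d2:-→d3:-→d4:-→d5:-→d6:-→d7:-→d8:-→d9:-→d10:-→d11:-→d12:-→d13:-→d14:-→d15:-→d16:-→d17:-→d18:-→d19:-→d20:-→d21:-→d22:-→d23:-→d24:H0  best=H0
  + 0.0.0.0/0 (H2) depth=0
  ? 1.84.159.1  path d0:H2→d1:-→d2:-→d3:-→d4:-→d5:-→d6:-→d7:-→d8:-→d9:-→d10:-→d11:-→d12:-→d13:-→d14:-→d15:-→d16:-→d17:-→d18:-→d19:-→d20:-→d21:-→d22:-→d23:-→d24:H0  best=H0
  del 0.0.0.0/0 (clear depth 0)
  + 0.0.0.0/5 (H2) depth=5
  del 1.84.159.0/24 (clear depth 24)
  + 0.0.0.0/0 (H0) depth=0
  ? 0.0.29.253  path d0:H0→d1:-→d2:-→d3:-→d4:-→d5:H2→d6:-→d7:-  best=H2
  ? 0.0.84.38  path d0:H0→d1:-→d2:-→d3:-→d4:-→d5:H2→d6:-→d7:-  best=H2
  + 1.80.0.0/12 (H1) depth=12
  + 0.0.0.0/1 (H2) depth=1
  ? 1.80.3.209  path d0:H0→d1:H2→d2:-→d3:-→d4:-→d5:H2→d6:-→d7:-→d8:-→d9:-→d10:-→d11:-→d12:H1→d13:-  best=H1
  + 1.84.159.0/24 (H1) depth=24
  + 1.80.0.0/13 (H1) depth=13
  + 1.84.158.0/23 (H2) depth=23
  ? 1.80.0.104  path d0:H0→d1:H2→d2:-→d3:-→d4:-→d5:H2→d6:-→d7:-→d8:-→d9:-→d10:-→d11:-→d12:H1→d13:H1  best=H1
  ? 0.0.0.0  path d0:H0→d1:H2→d2:-→d3:-→d4:-→d5:H2→d6:-→d7:-  best=H2

== LOOKUPS ==
["no-route","H1","H1","H1","H1","H1","H1","H0","H0","H2","H2","H1","H1","H2"]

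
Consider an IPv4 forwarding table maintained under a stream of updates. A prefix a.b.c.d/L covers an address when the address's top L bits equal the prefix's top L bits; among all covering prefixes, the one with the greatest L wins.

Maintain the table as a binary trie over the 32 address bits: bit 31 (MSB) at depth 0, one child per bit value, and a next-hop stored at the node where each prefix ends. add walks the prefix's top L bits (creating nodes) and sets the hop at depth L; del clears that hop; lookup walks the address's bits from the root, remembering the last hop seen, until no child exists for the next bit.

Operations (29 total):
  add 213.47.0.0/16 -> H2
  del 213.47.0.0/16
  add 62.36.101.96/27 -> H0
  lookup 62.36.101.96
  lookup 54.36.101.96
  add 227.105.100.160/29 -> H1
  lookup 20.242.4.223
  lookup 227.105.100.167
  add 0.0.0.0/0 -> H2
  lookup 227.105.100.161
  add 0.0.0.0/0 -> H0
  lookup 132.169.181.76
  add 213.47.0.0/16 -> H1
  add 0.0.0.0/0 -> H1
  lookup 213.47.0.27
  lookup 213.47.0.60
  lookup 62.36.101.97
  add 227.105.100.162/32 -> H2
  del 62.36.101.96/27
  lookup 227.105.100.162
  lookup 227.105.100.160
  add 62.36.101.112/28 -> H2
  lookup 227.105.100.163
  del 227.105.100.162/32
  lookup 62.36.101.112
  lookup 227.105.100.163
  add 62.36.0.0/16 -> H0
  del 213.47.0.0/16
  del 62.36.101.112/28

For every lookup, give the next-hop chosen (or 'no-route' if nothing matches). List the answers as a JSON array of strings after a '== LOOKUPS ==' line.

Trace:
  + 213.47.0.0/16 (H2) depth=16
  - 213.47.0.0/16 clear@16
  + 62.36.101.96/27 (H0) depth=27
  Q 62.36.101.96: descend 001111100010010001100101011 ; hops seen [H0] ; pick H0
  Q 54.36.101.96: descend 0011 ; hops seen [∅] ; pick no-route
  + 227.105.100.160/29 (H1) depth=29
  Q 20.242.4.223: descend 00 ; hops seen [∅] ; pick no-route
  Q 227.105.100.167: descend 11100011011010010110010010100 ; hops seen [H1] ; pick H1
  + 0.0.0.0/0 (H2) depth=0
  Q 227.105.100.161: descend 11100011011010010110010010100 ; hops seen [H2,H1] ; pick H1
  + 0.0.0.0/0 (H0) depth=0
  Q 132.169.181.76: descend 1 ; hops seen [H0] ; pick H0
  + 213.47.0.0/16 (H1) depth=16
  + 0.0.0.0/0 (H1) depth=0
  Q 213.47.0.27: descend 1101010100101111 ; hops seen [H1,H1] ; pick H1
  Q 213.47.0.60: descend 1101010100101111 ; hops seen [H1,H1] ; pick H1
  Q 62.36.101.97: descend 001111100010010001100101011 ; hops seen [H1,H0] ; pick H0
  + 227.105.100.162/32 (H2) depth=32
  - 62.36.101.96/27 clear@27
  Q 227.105.100.162: descend 11100011011010010110010010100010 ; hops seen [H1,H1,H2] ; pick H2
  Q 227.105.100.160: descend 111000110110100101100100101000 ; hops seen [H1,H1] ; pick H1
  + 62.36.101.112/28 (H2) depth=28
  Q 227.105.100.163: descend 1110001101101001011001001010001 ; hops seen [H1,H1] ; pick H1
  - 227.105.100.162/32 clear@32
  Q 62.36.101.112: descend 0011111000100100011001010111 ; hops seen [H1,H2] ; pick H2
  Q 227.105.100.163: descend 1110001101101001011001001010001 ; hops seen [H1,H1] ; pick H1
  + 62.36.0.0/16 (H0) depth=16
  - 213.47.0.0/16 clear@16
  - 62.36.101.112/28 clear@28

== LOOKUPS ==
["H0","no-route","no-route","H1","H1","H0","H1","H1","H0","H2","H1","H1","H2","H1"]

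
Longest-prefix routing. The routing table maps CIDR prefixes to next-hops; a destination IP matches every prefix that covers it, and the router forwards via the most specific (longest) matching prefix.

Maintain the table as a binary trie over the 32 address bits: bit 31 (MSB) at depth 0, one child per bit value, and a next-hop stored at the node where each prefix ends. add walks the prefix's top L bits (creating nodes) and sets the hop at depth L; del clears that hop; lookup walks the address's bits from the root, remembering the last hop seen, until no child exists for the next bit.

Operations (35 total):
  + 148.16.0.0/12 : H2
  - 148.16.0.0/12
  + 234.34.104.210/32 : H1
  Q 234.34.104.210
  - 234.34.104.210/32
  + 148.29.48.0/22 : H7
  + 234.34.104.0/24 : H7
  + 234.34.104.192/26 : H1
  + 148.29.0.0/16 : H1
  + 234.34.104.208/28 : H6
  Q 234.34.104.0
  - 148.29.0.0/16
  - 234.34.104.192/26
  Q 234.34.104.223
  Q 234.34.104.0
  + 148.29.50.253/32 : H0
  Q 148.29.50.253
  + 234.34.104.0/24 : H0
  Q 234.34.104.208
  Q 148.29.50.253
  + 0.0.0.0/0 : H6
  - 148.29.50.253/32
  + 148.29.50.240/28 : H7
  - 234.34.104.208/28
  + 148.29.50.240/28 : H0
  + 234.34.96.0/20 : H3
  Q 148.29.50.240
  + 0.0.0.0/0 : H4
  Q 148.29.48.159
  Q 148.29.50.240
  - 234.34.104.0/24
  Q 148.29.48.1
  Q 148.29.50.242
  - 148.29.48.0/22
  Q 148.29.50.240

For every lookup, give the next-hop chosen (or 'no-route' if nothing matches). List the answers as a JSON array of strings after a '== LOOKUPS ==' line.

Apply in order:
  add 148.16.0.0/12 -> H2 at depth 12
  del 148.16.0.0/12 (clear depth 12)
  add 234.34.104.210/32 -> H1 at depth 32
  ? 234.34.104.210  path d0:-→d1:-→d2:-→d3:-→d4:-→d5:-→d6:-→d7:-→d8:-→d9:-→d10:-→d11:-→d12:-→d13:-→d14:-→d15:-→d16:-→d17:-→d18:-→d19:-→d20:-→d21:-→d22:-→d23:-→d24:-→d25:-→d26:-→d27:-→d28:-→d29:-→d30:-→d31:-→d32:H1  best=H1
  del 234.34.104.210/32 (clear depth 32)
  add 148.29.48.0/22 -> H7 at depth 22
  add 234.34.104.0/24 -> H7 at depth 24
  add 234.34.104.192/26 -> H1 at depth 26
  add 148.29.0.0/16 -> H1 at depth 16
  add 234.34.104.208/28 -> H6 at depth 28
  ? 234.34.104.0  path d0:-→d1:-→d2:-→d3:-→d4:-→d5:-→d6:-→d7:-→d8:-→d9:-→d10:-→d11:-→d12:-→d13:-→d14:-→d15:-→d16:-→d17:-→d18:-→d19:-→d20:-→d21:-→d22:-→d23:-→d24:H7  best=H7
  del 148.29.0.0/16 (clear depth 16)
  del 234.34.104.192/26 (clear depth 26)
  ? 234.34.104.223  path d0:-→d1:-→d2:-→d3:-→d4:-→d5:-→d6:-→d7:-→d8:-→d9:-→d10:-→d11:-→d12:-→d13:-→d14:-→d15:-→d16:-→d17:-→d18:-→d19:-→d20:-→d21:-→d22:-→d23:-→d24:H7→d25:-→d26:-→d27:-→d28:H6  best=H6
  ? 234.34.104.0  path d0:-→d1:-→d2:-→d3:-→d4:-→d5:-→d6:-→d7:-→d8:-→d9:-→d10:-→d11:-→d12:-→d13:-→d14:-→d15:-→d16:-→d17:-→d18:-→d19:-→d20:-→d21:-→d22:-→d23:-→d24:H7  best=H7
  add 148.29.50.253/32 -> H0 at depth 32
  ? 148.29.50.253  path d0:-→d1:-→d2:-→d3:-→d4:-→d5:-→d6:-→d7:-→d8:-→d9:-→d10:-→d11:-→d12:-→d13:-→d14:-→d15:-→d16:-→d17:-→d18:-→d19:-→d20:-→d21:-→d22:H7→d23:-→d24:-→d25:-→d26:-→d27:-→d28:-→d29:-→d30:-→d31:-→d32:H0  best=H0
  add 234.34.104.0/24 -> H0 at depth 24
  ? 234.34.104.208  path d0:-→d1:-→d2:-→d3:-→d4:-→d5:-→d6:-→d7:-→d8:-→d9:-→d10:-→d11:-→d12:-→d13:-→d14:-→d15:-→d16:-→d17:-→d18:-→d19:-→d20:-→d21:-→d22:-→d23:-→d24:H0→d25:-→d26:-→d27:-→d28:H6→d29:-→d30:-  best=H6
  ? 148.29.50.253  path d0:-→d1:-→d2:-→d3:-→d4:-→d5:-→d6:-→d7:-→d8:-→d9:-→d10:-→d11:-→d12:-→d13:-→d14:-→d15:-→d16:-→d17:-→d18:-→d19:-→d20:-→d21:-→d22:H7→d23:-→d24:-→d25:-→d26:-→d27:-→d28:-→d29:-→d30:-→d31:-→d32:H0  best=H0
  add 0.0.0.0/0 -> H6 at depth 0
  del 148.29.50.253/32 (clear depth 32)
  add 148.29.50.240/28 -> H7 at depth 28
  del 234.34.104.208/28 (clear depth 28)
  add 148.29.50.240/28 -> H0 at depth 28
  add 234.34.96.0/20 -> H3 at depth 20
  ? 148.29.50.240  path d0:H6→d1:-→d2:-→d3:-→d4:-→d5:-→d6:-→d7:-→d8:-→d9:-→d10:-→d11:-→d12:-→d13:-→d14:-→d15:-→d16:-→d17:-→d18:-→d19:-→d20:-→d21:-→d22:H7→d23:-→d24:-→d25:-→d26:-→d27:-→d28:H0  best=H0
  add 0.0.0.0/0 -> H4 at depth 0
  ? 148.29.48.159  path d0:H4→d1:-→d2:-→d3:-→d4:-→d5:-→d6:-→d7:-→d8:-→d9:-→d10:-→d11:-→d12:-→d13:-→d14:-→d15:-→d16:-→d17:-→d18:-→d19:-→d20:-→d21:-→d22:H7  best=H7
  ? 148.29.50.240  path d0:H4→d1:-→d2:-→d3:-→d4:-→d5:-→d6:-→d7:-→d8:-→d9:-→d10:-→d11:-→d12:-→d13:-→d14:-→d15:-→d16:-→d17:-→d18:-→d19:-→d20:-→d21:-→d22:H7→d23:-→d24:-→d25:-→d26:-→d27:-→d28:H0  best=H0
  del 234.34.104.0/24 (clear depth 24)
  ? 148.29.48.1  path d0:H4→d1:-→d2:-→d3:-→d4:-→d5:-→d6:-→d7:-→d8:-→d9:-→d10:-→d11:-→d12:-→d13:-→d14:-→d15:-→d16:-→d17:-→d18:-→d19:-→d20:-→d21:-→d22:H7  best=H7
  ? 148.29.50.242  path d0:H4→d1:-→d2:-→d3:-→d4:-→d5:-→d6:-→d7:-→d8:-→d9:-→d10:-→d11:-→d12:-→d13:-→d14:-→d15:-→d16:-→d17:-→d18:-→d19:-→d20:-→d21:-→d22:H7→d23:-→d24:-→d25:-→d26:-→d27:-→d28:H0  best=H0
  del 148.29.48.0/22 (clear depth 22)
  ? 148.29.50.240  path d0:H4→d1:-→d2:-→d3:-→d4:-→d5:-→d6:-→d7:-→d8:-→d9:-→d10:-→d11:-→d12:-→d13:-→d14:-→d15:-→d16:-→d17:-→d18:-→d19:-→d20:-→d21:-→d22:-→d23:-→d24:-→d25:-→d26:-→d27:-→d28:H0  best=H0

== LOOKUPS ==
["H1","H7","H6","H7","H0","H6","H0","H0","H7","H0","H7","H0","H0"]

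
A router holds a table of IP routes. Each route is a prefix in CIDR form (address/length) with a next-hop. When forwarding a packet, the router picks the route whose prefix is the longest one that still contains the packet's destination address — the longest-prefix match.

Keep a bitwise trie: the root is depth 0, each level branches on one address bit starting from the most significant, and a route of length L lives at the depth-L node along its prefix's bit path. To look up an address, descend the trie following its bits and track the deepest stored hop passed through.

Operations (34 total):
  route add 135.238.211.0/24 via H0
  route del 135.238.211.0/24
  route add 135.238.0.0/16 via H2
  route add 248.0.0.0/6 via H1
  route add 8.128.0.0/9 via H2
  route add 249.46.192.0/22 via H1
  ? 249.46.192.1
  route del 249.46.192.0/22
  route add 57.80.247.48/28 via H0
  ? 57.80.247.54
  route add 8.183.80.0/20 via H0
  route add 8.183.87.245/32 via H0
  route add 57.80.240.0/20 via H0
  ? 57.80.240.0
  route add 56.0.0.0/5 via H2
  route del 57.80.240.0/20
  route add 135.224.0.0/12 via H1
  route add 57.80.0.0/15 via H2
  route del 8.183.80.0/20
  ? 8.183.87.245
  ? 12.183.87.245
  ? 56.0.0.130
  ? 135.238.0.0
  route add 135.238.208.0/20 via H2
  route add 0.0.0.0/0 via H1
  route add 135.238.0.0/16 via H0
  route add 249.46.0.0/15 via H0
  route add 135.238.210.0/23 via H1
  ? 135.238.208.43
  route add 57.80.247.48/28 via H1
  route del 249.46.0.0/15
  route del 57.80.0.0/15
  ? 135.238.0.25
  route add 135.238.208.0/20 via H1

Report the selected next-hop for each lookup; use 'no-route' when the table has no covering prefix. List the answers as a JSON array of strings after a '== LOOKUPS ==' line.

Apply in order:
  add 135.238.211.0/24 -> H0 at depth 24
  - 135.238.211.0/24 clear@24
  add 135.238.0.0/16 -> H2 at depth 16
  add 248.0.0.0/6 -> H1 at depth 6
  add 8.128.0.0/9 -> H2 at depth 9
  add 249.46.192.0/22 -> H1 at depth 22
  Q 249.46.192.1: descend 1111100100101110110000 ; hops seen [H1,H1] ; pick H1
  - 249.46.192.0/22 clear@22
  add 57.80.247.48/28 -> H0 at depth 28
  Q 57.80.247.54: descend 0011100101010000111101110011 ; hops seen [H0] ; pick H0
  add 8.183.80.0/20 -> H0 at depth 20
  add 8.183.87.245/32 -> H0 at depth 32
  add 57.80.240.0/20 -> H0 at depth 20
  Q 57.80.240.0: descend 001110010101000011110 ; hops seen [H0] ; pick H0
  add 56.0.0.0/5 -> H2 at depth 5
  - 57.80.240.0/20 clear@20
  add 135.224.0.0/12 -> H1 at depth 12
  add 57.80.0.0/15 -> H2 at depth 15
  - 8.183.80.0/20 clear@20
  Q 8.183.87.245: descend 00001000101101110101011111110101 ; hops seen [H2,H0] ; pick H0
  Q 12.183.87.245: descend 00001 ; hops seen [∅] ; pick no-route
  Q 56.0.0.130: descend 0011100 ; hops seen [H2] ; pick H2
  Q 135.238.0.0: descend 1000011111101110 ; hops seen [H1,H2] ; pick H2
  add 135.238.208.0/20 -> H2 at depth 20
  add 0.0.0.0/0 -> H1 at depth 0
  add 135.238.0.0/16 -> H0 at depth 16
  add 249.46.0.0/15 -> H0 at depth 15
  add 135.238.210.0/23 -> H1 at depth 23
  Q 135.238.208.43: descend 1000011111101110110100 ; hops seen [H1,H1,H0,H2] ; pick H2
  add 57.80.247.48/28 -> H1 at depth 28
  - 249.46.0.0/15 clear@15
  - 57.80.0.0/15 clear@15
  Q 135.238.0.25: descend 1000011111101110 ; hops seen [H1,H1,H0] ; pick H0
  add 135.238.208.0/20 -> H1 at depth 20

== LOOKUPS ==
["H1","H0","H0","H0","no-route","H2","H2","H2","H0"]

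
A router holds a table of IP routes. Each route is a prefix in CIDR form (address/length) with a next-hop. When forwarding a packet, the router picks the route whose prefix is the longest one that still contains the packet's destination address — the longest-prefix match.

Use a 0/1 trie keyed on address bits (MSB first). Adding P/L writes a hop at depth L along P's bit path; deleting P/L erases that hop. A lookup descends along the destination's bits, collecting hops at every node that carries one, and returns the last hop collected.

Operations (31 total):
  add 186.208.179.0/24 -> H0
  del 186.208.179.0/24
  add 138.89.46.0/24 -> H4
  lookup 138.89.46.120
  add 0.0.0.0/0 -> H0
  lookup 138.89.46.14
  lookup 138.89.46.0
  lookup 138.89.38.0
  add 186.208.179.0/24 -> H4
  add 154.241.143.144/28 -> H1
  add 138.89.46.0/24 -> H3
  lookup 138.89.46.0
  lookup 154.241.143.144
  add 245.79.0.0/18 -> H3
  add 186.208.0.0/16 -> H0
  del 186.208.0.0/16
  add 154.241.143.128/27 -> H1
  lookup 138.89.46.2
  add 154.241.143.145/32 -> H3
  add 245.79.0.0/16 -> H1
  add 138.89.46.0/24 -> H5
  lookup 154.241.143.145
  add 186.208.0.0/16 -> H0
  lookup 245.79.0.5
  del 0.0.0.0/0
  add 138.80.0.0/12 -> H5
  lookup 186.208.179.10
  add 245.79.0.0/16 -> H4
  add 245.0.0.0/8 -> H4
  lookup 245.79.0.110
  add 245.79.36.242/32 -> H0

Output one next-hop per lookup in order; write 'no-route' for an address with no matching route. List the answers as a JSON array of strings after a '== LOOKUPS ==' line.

Trace:
  + 186.208.179.0/24 (H0) depth=24
  del 186.208.179.0/24 (clear depth 24)
  + 138.89.46.0/24 (H4) depth=24
  ? 138.89.46.120  path d0:-→d1:-→d2:-→d3:-→d4:-→d5:-→d6:-→d7:-→d8:-→d9:-→d10:-→d11:-→d12:-→d13:-→d14:-→d15:-→d16:-→d17:-→d18:-→d19:-→d20:-→d21:-→d22:-→d23:-→d24:H4  best=H4
  + 0.0.0.0/0 (H0) depth=0
  ? 138.89.46.14  path d0:H0→d1:-→d2:-→d3:-→d4:-→d5:-→d6:-→d7:-→d8:-→d9:-→d10:-→d11:-→d12:-→d13:-→d14:-→d15:-→d16:-→d17:-→d18:-→d19:-→d20:-→d21:-→d22:-→d23:-→d24:H4  best=H4
  ? 138.89.46.0  path d0:H0→d1:-→d2:-→d3:-→d4:-→d5:-→d6:-→d7:-→d8:-→d9:-→d10:-→d11:-→d12:-→d13:-→d14:-→d15:-→d16:-→d17:-→d18:-→d19:-→d20:-→d21:-→d22:-→d23:-→d24:H4  best=H4
  ? 138.89.38.0  path d0:H0→d1:-→d2:-→d3:-→d4:-→d5:-→d6:-→d7:-→d8:-→d9:-→d10:-→d11:-→d12:-→d13:-→d14:-→d15:-→d16:-→d17:-→d18:-→d19:-→d20:-  best=H0
  + 186.208.179.0/24 (H4) depth=24
  + 154.241.143.144/28 (H1) depth=28
  + 138.89.46.0/24 (H3) depth=24
  ? 138.89.46.0  path d0:H0→d1:-→d2:-→d3:-→d4:-→d5:-→d6:-→d7:-→d8:-→d9:-→d10:-→d11:-→d12:-→d13:-→d14:-→d15:-→d16:-→d17:-→d18:-→d19:-→d20:-→d21:-→d22:-→d23:-→d24:H3  best=H3
  ? 154.241.143.144  path d0:H0→d1:-→d2:-→d3:-→d4:-→d5:-→d6:-→d7:-→d8:-→d9:-→d10:-→d11:-→d12:-→d13:-→d14:-→d15:-→d16:-→d17:-→d18:-→d19:-→d20:-→d21:-→d22:-→d23:-→d24:-→d25:-→d26:-→d27:-→d28:H1  best=H1
  + 245.79.0.0/18 (H3) depth=18
  + 186.208.0.0/16 (H0) depth=16
  del 186.208.0.0/16 (clear depth 16)
  + 154.241.143.128/27 (H1) depth=27
  ? 138.89.46.2  path d0:H0→d1:-→d2:-→d3:-→d4:-→d5:-→d6:-→d7:-→d8:-→d9:-→d10:-→d11:-→d12:-→d13:-→d14:-→d15:-→d16:-→d17:-→d18:-→d19:-→d20:-→d21:-→d22:-→d23:-→d24:H3  best=H3
  + 154.241.143.145/32 (H3) depth=32
  + 245.79.0.0/16 (H1) depth=16
  + 138.89.46.0/24 (H5) depth=24
  ? 154.241.143.145  path d0:H0→d1:-→d2:-→d3:-→d4:-→d5:-→d6:-→d7:-→d8:-→d9:-→d10:-→d11:-→d12:-→d13:-→d14:-→d15:-→d16:-→d17:-→d18:-→d19:-→d20:-→d21:-→d22:-→d23:-→d24:-→d25:-→d26:-→d27:H1→d28:H1→d29:-→d30:-→d31:-→d32:H3  best=H3
  + 186.208.0.0/16 (H0) depth=16
  ? 245.79.0.5  path d0:H0→d1:-→d2:-→d3:-→d4:-→d5:-→d6:-→d7:-→d8:-→d9:-→d10:-→d11:-→d12:-→d13:-→d14:-→d15:-→d16:H1→d17:-→d18:H3  best=H3
  del 0.0.0.0/0 (clear depth 0)
  + 138.80.0.0/12 (H5) depth=12
  ? 186.208.179.10  path d0:-→d1:-→d2:-→d3:-→d4:-→d5:-→d6:-→d7:-→d8:-→d9:-→d10:-→d11:-→d12:-→d13:-→d14:-→d15:-→d16:H0→d17:-→d18:-→d19:-→d20:-→d21:-→d22:-→d23:-→d24:H4  best=H4
  + 245.79.0.0/16 (H4) depth=16
  + 245.0.0.0/8 (H4) depth=8
  ? 245.79.0.110  path d0:-→d1:-→d2:-→d3:-→d4:-→d5:-→d6:-→d7:-→d8:H4→d9:-→d10:-→d11:-→d12:-→d13:-→d14:-→d15:-→d16:H4→d17:-→d18:H3  best=H3
  + 245.79.36.242/32 (H0) depth=32

== LOOKUPS ==
["H4","H4","H4","H0","H3","H1","H3","H3","H3","H4","H3"]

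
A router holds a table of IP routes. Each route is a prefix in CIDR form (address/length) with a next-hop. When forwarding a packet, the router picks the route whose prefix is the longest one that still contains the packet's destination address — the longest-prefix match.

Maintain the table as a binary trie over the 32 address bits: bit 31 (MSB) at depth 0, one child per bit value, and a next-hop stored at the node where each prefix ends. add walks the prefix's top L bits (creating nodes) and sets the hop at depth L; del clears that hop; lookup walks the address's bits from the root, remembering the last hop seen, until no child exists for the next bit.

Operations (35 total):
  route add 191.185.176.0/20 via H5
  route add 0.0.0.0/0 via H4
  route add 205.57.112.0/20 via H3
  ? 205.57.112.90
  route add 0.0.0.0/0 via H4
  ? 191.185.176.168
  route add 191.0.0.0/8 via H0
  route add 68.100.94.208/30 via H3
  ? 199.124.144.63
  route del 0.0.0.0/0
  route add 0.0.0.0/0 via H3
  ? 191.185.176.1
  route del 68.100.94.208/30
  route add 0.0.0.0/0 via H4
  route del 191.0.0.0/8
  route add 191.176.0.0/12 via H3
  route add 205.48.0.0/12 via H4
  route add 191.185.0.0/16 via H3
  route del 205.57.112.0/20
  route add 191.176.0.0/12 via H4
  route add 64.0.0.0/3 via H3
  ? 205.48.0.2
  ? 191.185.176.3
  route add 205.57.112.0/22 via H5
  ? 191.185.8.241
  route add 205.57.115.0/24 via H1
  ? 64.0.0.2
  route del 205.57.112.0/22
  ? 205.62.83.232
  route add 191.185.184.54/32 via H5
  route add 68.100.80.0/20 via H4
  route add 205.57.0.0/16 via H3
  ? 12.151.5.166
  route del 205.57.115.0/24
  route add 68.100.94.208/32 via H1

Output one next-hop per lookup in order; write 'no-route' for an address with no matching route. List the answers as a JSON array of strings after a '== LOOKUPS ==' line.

Process each operation:
  add 191.185.176.0/20 -> H5 at depth 20
  add 0.0.0.0/0 -> H4 at depth 0
  add 205.57.112.0/20 -> H3 at depth 20
  lookup 205.57.112.90: bits 11001101001110010111 walk d0:H4→d1:-→d2:-→d3:-→d4:-→d5:-→d6:-→d7:-→d8:-→d9:-→d10:-→d11:-→d12:-→d13:-→d14:-→d15:-→d16:-→d17:-→d18:-→d19:-→d20:H3 -> H3
  add 0.0.0.0/0 -> H4 at depth 0
  lookup 191.185.176.168: bits 10111111101110011011 walk d0:H4→d1:-→d2:-→d3:-→d4:-→d5:-→d6:-→d7:-→d8:-→d9:-→d10:-→d11:-→d12:-→d13:-→d14:-→d15:-→d16:-→d17:-→d18:-→d19:-→d20:H5 -> H5
  add 191.0.0.0/8 -> H0 at depth 8
  add 68.100.94.208/30 -> H3 at depth 30
  lookup 199.124.144.63: bits 1100 walk d0:H4→d1:-→d2:-→d3:-→d4:- -> H4
  - 0.0.0.0/0 clear@0
  add 0.0.0.0/0 -> H3 at depth 0
  lookup 191.185.176.1: bits 10111111101110011011 walk d0:H3→d1:-→d2:-→d3:-→d4:-→d5:-→d6:-→d7:-→d8:H0→d9:-→d10:-→d11:-→d12:-→d13:-→d14:-→d15:-→d16:-→d17:-→d18:-→d19:-→d20:H5 -> H5
  - 68.100.94.208/30 clear@30
  add 0.0.0.0/0 -> H4 at depth 0
  - 191.0.0.0/8 clear@8
  add 191.176.0.0/12 -> H3 at depth 12
  add 205.48.0.0/12 -> H4 at depth 12
  add 191.185.0.0/16 -> H3 at depth 16
  - 205.57.112.0/20 clear@20
  add 191.176.0.0/12 -> H4 at depth 12
  add 64.0.0.0/3 -> H3 at depth 3
  lookup 205.48.0.2: bits 110011010011 walk d0:H4→d1:-→d2:-→d3:-→d4:-→d5:-→d6:-→d7:-→d8:-→d9:-→d10:-→d11:-→d12:H4 -> H4
  lookup 191.185.176.3: bits 10111111101110011011 walk d0:H4→d1:-→d2:-→d3:-→d4:-→d5:-→d6:-→d7:-→d8:-→d9:-→d10:-→d11:-→d12:H4→d13:-→d14:-→d15:-→d16:H3→d17:-→d18:-→d19:-→d20:H5 -> H5
  add 205.57.112.0/22 -> H5 at depth 22
  lookup 191.185.8.241: bits 1011111110111001 walk d0:H4→d1:-→d2:-→d3:-→d4:-→d5:-→d6:-→d7:-→d8:-→d9:-→d10:-→d11:-→d12:H4→d13:-→d14:-→d15:-→d16:H3 -> H3
  add 205.57.115.0/24 -> H1 at depth 24
  lookup 64.0.0.2: bits 01000 walk d0:H4→d1:-→d2:-→d3:H3→d4:-→d5:- -> H3
  - 205.57.112.0/22 clear@22
  lookup 205.62.83.232: bits 1100110100111 walk d0:H4→d1:-→d2:-→d3:-→d4:-→d5:-→d6:-→d7:-→d8:-→d9:-→d10:-→d11:-→d12:H4→d13:- -> H4
  add 191.185.184.54/32 -> H5 at depth 32
  add 68.100.80.0/20 -> H4 at depth 20
  add 205.57.0.0/16 -> H3 at depth 16
  lookup 12.151.5.166: bits 0 walk d0:H4→d1:- -> H4
  - 205.57.115.0/24 clear@24
  add 68.100.94.208/32 -> H1 at depth 32

== LOOKUPS ==
["H3","H5","H4","H5","H4","H5","H3","H3","H4","H4"]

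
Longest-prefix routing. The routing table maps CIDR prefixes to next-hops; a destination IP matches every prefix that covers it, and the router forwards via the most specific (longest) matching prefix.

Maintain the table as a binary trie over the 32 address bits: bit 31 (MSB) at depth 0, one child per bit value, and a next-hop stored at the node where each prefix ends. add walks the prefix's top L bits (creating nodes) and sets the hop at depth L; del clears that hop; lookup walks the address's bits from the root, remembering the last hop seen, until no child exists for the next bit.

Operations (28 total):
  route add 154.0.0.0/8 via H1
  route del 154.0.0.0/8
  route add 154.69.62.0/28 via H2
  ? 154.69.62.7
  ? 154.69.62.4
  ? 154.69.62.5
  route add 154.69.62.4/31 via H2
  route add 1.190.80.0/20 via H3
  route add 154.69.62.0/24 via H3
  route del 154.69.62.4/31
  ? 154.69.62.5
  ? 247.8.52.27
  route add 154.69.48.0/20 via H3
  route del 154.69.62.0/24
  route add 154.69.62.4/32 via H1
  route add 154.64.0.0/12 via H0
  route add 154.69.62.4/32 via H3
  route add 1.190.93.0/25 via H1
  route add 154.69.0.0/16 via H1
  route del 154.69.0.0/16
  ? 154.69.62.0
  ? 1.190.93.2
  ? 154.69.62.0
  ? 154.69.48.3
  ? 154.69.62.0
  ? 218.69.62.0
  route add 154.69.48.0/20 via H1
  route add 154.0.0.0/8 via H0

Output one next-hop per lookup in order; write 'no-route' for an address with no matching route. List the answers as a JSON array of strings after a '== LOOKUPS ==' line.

Trace:
  add 154.0.0.0/8 -> H1 at depth 8
  - 154.0.0.0/8 clear@8
  add 154.69.62.0/28 -> H2 at depth 28
  lookup 154.69.62.7: bits 1001101001000101001111100000 walk d0:-→d1:-→d2:-→d3:-→d4:-→d5:-→d6:-→d7:-→d8:-→d9:-→d10:-→d11:-→d12:-→d13:-→d14:-→d15:-→d16:-→d17:-→d18:-→d19:-→d20:-→d21:-→d22:-→d23:-→d24:-→d25:-→d26:-→d27:-→d28:H2 -> H2
  lookup 154.69.62.4: bits 1001101001000101001111100000 walk d0:-→d1:-→d2:-→d3:-→d4:-→d5:-→d6:-→d7:-→d8:-→d9:-→d10:-→d11:-→d12:-→d13:-→d14:-→d15:-→d16:-→d17:-→d18:-→d19:-→d20:-→d21:-→d22:-→d23:-→d24:-→d25:-→d26:-→d27:-→d28:H2 -> H2
  lookup 154.69.62.5: bits 1001101001000101001111100000 walk d0:-→d1:-→d2:-→d3:-→d4:-→d5:-→d6:-→d7:-→d8:-→d9:-→d10:-→d11:-→d12:-→d13:-→d14:-→d15:-→d16:-→d17:-→d18:-→d19:-→d20:-→d21:-→d22:-→d23:-→d24:-→d25:-→d26:-→d27:-→d28:H2 -> H2
  add 154.69.62.4/31 -> H2 at depth 31
  add 1.190.80.0/20 -> H3 at depth 20
  add 154.69.62.0/24 -> H3 at depth 24
  - 154.69.62.4/31 clear@31
  lookup 154.69.62.5: bits 1001101001000101001111100000010 walk d0:-→d1:-→d2:-→d3:-→d4:-→d5:-→d6:-→d7:-→d8:-→d9:-→d10:-→d11:-→d12:-→d13:-→d14:-→d15:-→d16:-→d17:-→d18:-→d19:-→d20:-→d21:-→d22:-→d23:-→d24:H3→d25:-→d26:-→d27:-→d28:H2→d29:-→d30:-→d31:- -> H2
  lookup 247.8.52.27: bits 1 walk d0:-→d1:- -> no-route
  add 154.69.48.0/20 -> H3 at depth 20
  - 154.69.62.0/24 clear@24
  add 154.69.62.4/32 -> H1 at depth 32
  add 154.64.0.0/12 -> H0 at depth 12
  add 154.69.62.4/32 -> H3 at depth 32
  add 1.190.93.0/25 -> H1 at depth 25
  add 154.69.0.0/16 -> H1 at depth 16
  - 154.69.0.0/16 clear@16
  lookup 154.69.62.0: bits 10011010010001010011111000000 walk d0:-→d1:-→d2:-→d3:-→d4:-→d5:-→d6:-→d7:-→d8:-→d9:-→d10:-→d11:-→d12:H0→d13:-→d14:-→d15:-→d16:-→d17:-→d18:-→d19:-→d20:H3→d21:-→d22:-→d23:-→d24:-→d25:-→d26:-→d27:-→d28:H2→d29:- -> H2
  lookup 1.190.93.2: bits 0000000110111110010111010 walk d0:-→d1:-→d2:-→d3:-→d4:-→d5:-→d6:-→d7:-→d8:-→d9:-→d10:-→d11:-→d12:-→d13:-→d14:-→d15:-→d16:-→d17:-→d18:-→d19:-→d20:H3→d21:-→d22:-→d23:-→d24:-→d25:H1 -> H1
  lookup 154.69.62.0: bits 10011010010001010011111000000 walk d0:-→d1:-→d2:-→d3:-→d4:-→d5:-→d6:-→d7:-→d8:-→d9:-→d10:-→d11:-→d12:H0→d13:-→d14:-→d15:-→d16:-→d17:-→d18:-→d19:-→d20:H3→d21:-→d22:-→d23:-→d24:-→d25:-→d26:-→d27:-→d28:H2→d29:- -> H2
  lookup 154.69.48.3: bits 10011010010001010011 walk d0:-→d1:-→d2:-→d3:-→d4:-→d5:-→d6:-→d7:-→d8:-→d9:-→d10:-→d11:-→d12:H0→d13:-→d14:-→d15:-→d16:-→d17:-→d18:-→d19:-→d20:H3 -> H3
  lookup 154.69.62.0: bits 10011010010001010011111000000 walk d0:-→d1:-→d2:-→d3:-→d4:-→d5:-→d6:-→d7:-→d8:-→d9:-→d10:-→d11:-→d12:H0→d13:-→d14:-→d15:-→d16:-→d17:-→d18:-→d19:-→d20:H3→d21:-→d22:-→d23:-→d24:-→d25:-→d26:-→d27:-→d28:H2→d29:- -> H2
  lookup 218.69.62.0: bits 1 walk d0:-→d1:- -> no-route
  add 154.69.48.0/20 -> H1 at depth 20
  add 154.0.0.0/8 -> H0 at depth 8

== LOOKUPS ==
["H2","H2","H2","H2","no-route","H2","H1","H2","H3","H2","no-route"]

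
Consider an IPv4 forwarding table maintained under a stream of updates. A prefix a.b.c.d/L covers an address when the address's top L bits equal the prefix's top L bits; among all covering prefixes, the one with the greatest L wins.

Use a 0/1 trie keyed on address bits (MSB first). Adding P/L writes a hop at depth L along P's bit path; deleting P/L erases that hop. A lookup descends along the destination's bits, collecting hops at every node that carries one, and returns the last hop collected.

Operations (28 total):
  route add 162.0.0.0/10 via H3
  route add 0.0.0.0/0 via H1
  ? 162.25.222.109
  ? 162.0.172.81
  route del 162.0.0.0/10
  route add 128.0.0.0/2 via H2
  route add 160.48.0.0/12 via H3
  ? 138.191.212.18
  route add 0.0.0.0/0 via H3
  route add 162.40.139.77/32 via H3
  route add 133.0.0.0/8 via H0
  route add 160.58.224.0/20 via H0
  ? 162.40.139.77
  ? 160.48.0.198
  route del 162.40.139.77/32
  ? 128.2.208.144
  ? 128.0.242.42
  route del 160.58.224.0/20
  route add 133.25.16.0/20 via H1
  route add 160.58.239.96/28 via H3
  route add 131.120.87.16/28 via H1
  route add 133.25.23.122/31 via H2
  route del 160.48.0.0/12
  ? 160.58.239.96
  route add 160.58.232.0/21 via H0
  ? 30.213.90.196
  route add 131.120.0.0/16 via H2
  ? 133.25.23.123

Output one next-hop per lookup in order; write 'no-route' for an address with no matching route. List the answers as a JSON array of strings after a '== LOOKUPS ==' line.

Apply in order:
  add 162.0.0.0/10 -> H3 at depth 10
  add 0.0.0.0/0 -> H1 at depth 0
  ? 162.25.222.109  path d0:H1→d1:-→d2:-→d3:-→d4:-→d5:-→d6:-→d7:-→d8:-→d9:-→d10:H3  best=H3
  ? 162.0.172.81  path d0:H1→d1:-→d2:-→d3:-→d4:-→d5:-→d6:-→d7:-→d8:-→d9:-→d10:H3  best=H3
  del 162.0.0.0/10 (clear depth 10)
  add 128.0.0.0/2 -> H2 at depth 2
  add 160.48.0.0/12 -> H3 at depth 12
  ? 138.191.212.18  path d0:H1→d1:-→d2:H2  best=H2
  add 0.0.0.0/0 -> H3 at depth 0
  add 162.40.139.77/32 -> H3 at depth 32
  add 133.0.0.0/8 -> H0 at depth 8
  add 160.58.224.0/20 -> H0 at depth 20
  ? 162.40.139.77  path d0:H3→d1:-→d2:H2→d3:-→d4:-→d5:-→d6:-→d7:-→d8:-→d9:-→d10:-→d11:-→d12:-→d13:-→d14:-→d15:-→d16:-→d17:-→d18:-→d19:-→d20:-→d21:-→d22:-→d23:-→d24:-→d25:-→d26:-→d27:-→d28:-→d29:-→d30:-→d31:-→d32:H3  best=H3
  ? 160.48.0.198  path d0:H3→d1:-→d2:H2→d3:-→d4:-→d5:-→d6:-→d7:-→d8:-→d9:-→d10:-→d11:-→d12:H3  best=H3
  del 162.40.139.77/32 (clear depth 32)
  ? 128.2.208.144  path d0:H3→d1:-→d2:H2→d3:-→d4:-→d5:-  best=H2
  ? 128.0.242.42  path d0:H3→d1:-→d2:H2→d3:-→d4:-→d5:-  best=H2
  del 160.58.224.0/20 (clear depth 20)
  add 133.25.16.0/20 -> H1 at depth 20
  add 160.58.239.96/28 -> H3 at depth 28
  add 131.120.87.16/28 -> H1 at depth 28
  add 133.25.23.122/31 -> H2 at depth 31
  del 160.48.0.0/12 (clear depth 12)
  ? 160.58.239.96  path d0:H3→d1:-→d2:H2→d3:-→d4:-→d5:-→d6:-→d7:-→d8:-→d9:-→d10:-→d11:-→d12:-→d13:-→d14:-→d15:-→d16:-→d17:-→d18:-→d19:-→d20:-→d21:-→d22:-→d23:-→d24:-→d25:-→d26:-→d27:-→d28:H3  best=H3
  add 160.58.232.0/21 -> H0 at depth 21
  ? 30.213.90.196  path d0:H3  best=H3
  add 131.120.0.0/16 -> H2 at depth 16
  ? 133.25.23.123  path d0:H3→d1:-→d2:H2→d3:-→d4:-→d5:-→d6:-→d7:-→d8:H0→d9:-→d10:-→d11:-→d12:-→d13:-→d14:-→d15:-→d16:-→d17:-→d18:-→d19:-→d20:H1→d21:-→d22:-→d23:-→d24:-→d25:-→d26:-→d27:-→d28:-→d29:-→d30:-→d31:H2  best=H2

== LOOKUPS ==
["H3","H3","H2","H3","H3","H2","H2","H3","H3","H2"]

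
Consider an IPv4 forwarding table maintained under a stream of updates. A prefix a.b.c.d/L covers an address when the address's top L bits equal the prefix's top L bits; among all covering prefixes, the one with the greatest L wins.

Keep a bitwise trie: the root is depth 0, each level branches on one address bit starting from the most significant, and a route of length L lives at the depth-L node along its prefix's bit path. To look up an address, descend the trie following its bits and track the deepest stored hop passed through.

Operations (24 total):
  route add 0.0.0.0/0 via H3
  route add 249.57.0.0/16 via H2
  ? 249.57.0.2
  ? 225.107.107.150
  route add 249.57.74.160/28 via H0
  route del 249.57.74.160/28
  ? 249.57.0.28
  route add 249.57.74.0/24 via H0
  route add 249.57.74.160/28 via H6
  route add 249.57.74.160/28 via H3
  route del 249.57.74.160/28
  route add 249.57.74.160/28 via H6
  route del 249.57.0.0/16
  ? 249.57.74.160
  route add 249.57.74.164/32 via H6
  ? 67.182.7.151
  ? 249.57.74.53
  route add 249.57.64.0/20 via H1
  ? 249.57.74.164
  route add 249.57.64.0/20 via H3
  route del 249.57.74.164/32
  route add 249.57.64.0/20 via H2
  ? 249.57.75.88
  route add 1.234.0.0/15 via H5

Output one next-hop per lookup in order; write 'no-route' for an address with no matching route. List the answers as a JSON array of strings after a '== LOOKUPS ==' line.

Trace:
  + 0.0.0.0/0 (H3) depth=0
  + 249.57.0.0/16 (H2) depth=16
  lookup 249.57.0.2: bits 1111100100111001 walk d0:H3→d1:-→d2:-→d3:-→d4:-→d5:-→d6:-→d7:-→d8:-→d9:-→d10:-→d11:-→d12:-→d13:-→d14:-→d15:-→d16:H2 -> H2
  lookup 225.107.107.150: bits 111 walk d0:H3→d1:-→d2:-→d3:- -> H3
  + 249.57.74.160/28 (H0) depth=28
  - 249.57.74.160/28 clear@28
  lookup 249.57.0.28: bits 11111001001110010 walk d0:H3→d1:-→d2:-→d3:-→d4:-→d5:-→d6:-→d7:-→d8:-→d9:-→d10:-→d11:-→d12:-→d13:-→d14:-→d15:-→d16:H2→d17:- -> H2
  + 249.57.74.0/24 (H0) depth=24
  + 249.57.74.160/28 (H6) depth=28
  + 249.57.74.160/28 (H3) depth=28
  - 249.57.74.160/28 clear@28
  + 249.57.74.160/28 (H6) depth=28
  - 249.57.0.0/16 clear@16
  lookup 249.57.74.160: bits 1111100100111001010010101010 walk d0:H3→d1:-→d2:-→d3:-→d4:-→d5:-→d6:-→d7:-→d8:-→d9:-→d10:-→d11:-→d12:-→d13:-→d14:-→d15:-→d16:-→d17:-→d18:-→d19:-→d20:-→d21:-→d22:-→d23:-→d24:H0→d25:-→d26:-→d27:-→d28:H6 -> H6
  + 249.57.74.164/32 (H6) depth=32
  lookup 67.182.7.151: bits ε walk d0:H3 -> H3
  lookup 249.57.74.53: bits 111110010011100101001010 walk d0:H3→d1:-→d2:-→d3:-→d4:-→d5:-→d6:-→d7:-→d8:-→d9:-→d10:-→d11:-→d12:-→d13:-→d14:-→d15:-→d16:-→d17:-→d18:-→d19:-→d20:-→d21:-→d22:-→d23:-→d24:H0 -> H0
  + 249.57.64.0/20 (H1) depth=20
  lookup 249.57.74.164: bits 11111001001110010100101010100100 walk d0:H3→d1:-→d2:-→d3:-→d4:-→d5:-→d6:-→d7:-→d8:-→d9:-→d10:-→d11:-→d12:-→d13:-→d14:-→d15:-→d16:-→d17:-→d18:-→d19:-→d20:H1→d21:-→d22:-→d23:-→d24:H0→d25:-→d26:-→d27:-→d28:H6→d29:-→d30:-→d31:-→d32:H6 -> H6
  + 249.57.64.0/20 (H3) depth=20
  - 249.57.74.164/32 clear@32
  + 249.57.64.0/20 (H2) depth=20
  lookup 249.57.75.88: bits 11111001001110010100101 walk d0:H3→d1:-→d2:-→d3:-→d4:-→d5:-→d6:-→d7:-→d8:-→d9:-→d10:-→d11:-→d12:-→d13:-→d14:-→d15:-→d16:-→d17:-→d18:-→d19:-→d20:H2→d21:-→d22:-→d23:- -> H2
  + 1.234.0.0/15 (H5) depth=15

== LOOKUPS ==
["H2","H3","H2","H6","H3","H0","H6","H2"]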